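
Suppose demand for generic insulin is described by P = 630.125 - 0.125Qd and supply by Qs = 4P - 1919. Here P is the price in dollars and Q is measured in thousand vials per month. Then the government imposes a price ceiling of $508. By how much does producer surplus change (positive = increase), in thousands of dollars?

Rearranging demand gives Qd = 5041 - 8P. Without the control the market clears where 5041 - 8P = 4P - 1919, i.e. P* = 580 and Q* = 401.
The ceiling of 508 is below the equilibrium price 580, so it binds.
At P = 508: Qd = 5041 - 8·508 = 977 and Qs = 4·508 - 1919 = 113.
Producer surplus without the control is ½ · (580 - 479.75) · 401 = 20100.125.
With the ceiling, producers sell 113 units at 508, so PS = ½ · (508 - 479.75) · 113 = 1596.125.
Change in producer surplus = 1596.125 - 20100.125 = -18504.

-18504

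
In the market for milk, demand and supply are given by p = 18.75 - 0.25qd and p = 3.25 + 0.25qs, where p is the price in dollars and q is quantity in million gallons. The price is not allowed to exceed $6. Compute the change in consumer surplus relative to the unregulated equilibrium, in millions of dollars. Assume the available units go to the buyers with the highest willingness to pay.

5

Rearranging demand gives qd = 75 - 4p; rearranging supply gives qs = 4p - 13. Without the control the market clears where 75 - 4p = 4p - 13, i.e. p* = 11 and q* = 31.
Since 6 < 11, the ceiling is binding.
At p = 6: qd = 75 - 4·6 = 51 and qs = 4·6 - 13 = 11.
Consumer surplus without the control is ½ · (18.75 - 11) · 31 = 120.125.
With the ceiling, 11 units are sold at 6 (assume they go to the highest-value buyers). The demand price at q = 11 is 16, so CS = ½ · [(18.75 - 6) + (16 - 6)] · 11 = 125.125.
Change in consumer surplus = 125.125 - 120.125 = 5.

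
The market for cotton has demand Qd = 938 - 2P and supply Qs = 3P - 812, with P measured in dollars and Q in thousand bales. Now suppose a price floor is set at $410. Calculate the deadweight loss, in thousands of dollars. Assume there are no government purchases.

Setting quantity demanded equal to quantity supplied, 938 - 2P = 3P - 812, gives P* = 350 and Q* = 238.
Since 410 > 350, the floor is binding.
At P = 410: Qd = 938 - 2·410 = 118 and Qs = 3·410 - 812 = 418.
Quantity traded falls to 118. At Q = 118 the demand price is (938 - 118)/2 = 410 and the supply price is (812 + 118)/3 = 310.
Deadweight loss = ½ · (410 - 310) · (238 - 118) = ½ · 100 · 120 = 6000.

6000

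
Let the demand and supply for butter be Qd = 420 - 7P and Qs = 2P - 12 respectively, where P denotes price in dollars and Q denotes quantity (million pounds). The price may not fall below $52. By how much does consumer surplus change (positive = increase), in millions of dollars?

In a free market, 420 - 7P = 2P - 12 gives the equilibrium P* = 48, Q* = 84.
The floor of 52 is above the equilibrium price 48, so it binds.
At P = 52: Qd = 420 - 7·52 = 56 and Qs = 2·52 - 12 = 92.
Consumer surplus without the control is ½ · (60 - 48) · 84 = 504.
With the floor, consumers buy 56 units at 52, so CS = ½ · (60 - 52) · 56 = 224.
Change in consumer surplus = 224 - 504 = -280.

-280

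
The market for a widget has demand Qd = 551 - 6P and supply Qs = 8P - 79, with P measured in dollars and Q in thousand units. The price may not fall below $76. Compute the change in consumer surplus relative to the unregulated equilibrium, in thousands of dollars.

In a free market, 551 - 6P = 8P - 79 gives the equilibrium P* = 45, Q* = 281.
Since 76 > 45, the floor is binding.
At P = 76: Qd = 551 - 6·76 = 95 and Qs = 8·76 - 79 = 529.
Consumer surplus without the control is ½ · (551/6 - 45) · 281 = 78961/12.
With the floor, consumers buy 95 units at 76, so CS = ½ · (551/6 - 76) · 95 = 9025/12.
Change in consumer surplus = 9025/12 - 78961/12 = -5828.

-5828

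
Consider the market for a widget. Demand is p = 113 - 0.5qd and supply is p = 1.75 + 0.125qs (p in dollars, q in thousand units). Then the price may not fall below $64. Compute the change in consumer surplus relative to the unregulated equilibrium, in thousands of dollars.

-5520

Rearranging demand gives qd = 226 - 2p; rearranging supply gives qs = 8p - 14. Without the control the market clears where 226 - 2p = 8p - 14, i.e. p* = 24 and q* = 178.
Since 64 > 24, the floor is binding.
At p = 64: qd = 226 - 2·64 = 98 and qs = 8·64 - 14 = 498.
Consumer surplus without the control is ½ · (113 - 24) · 178 = 7921.
With the floor, consumers buy 98 units at 64, so CS = ½ · (113 - 64) · 98 = 2401.
Change in consumer surplus = 2401 - 7921 = -5520.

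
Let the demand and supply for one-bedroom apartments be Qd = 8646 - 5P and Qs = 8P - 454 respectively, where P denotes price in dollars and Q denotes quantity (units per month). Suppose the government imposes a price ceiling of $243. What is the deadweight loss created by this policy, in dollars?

2172029.6

Setting quantity demanded equal to quantity supplied, 8646 - 5P = 8P - 454, gives P* = 700 and Q* = 5146.
Because the ceiling (243) lies below the market-clearing price, it is binding.
At P = 243: Qd = 8646 - 5·243 = 7431 and Qs = 8·243 - 454 = 1490.
Quantity traded falls to 1490. At Q = 1490 the demand price is (8646 - 1490)/5 = 1431.2 and the supply price is (454 + 1490)/8 = 243.
Deadweight loss = ½ · (1431.2 - 243) · (5146 - 1490) = ½ · 1188.2 · 3656 = 2172029.6.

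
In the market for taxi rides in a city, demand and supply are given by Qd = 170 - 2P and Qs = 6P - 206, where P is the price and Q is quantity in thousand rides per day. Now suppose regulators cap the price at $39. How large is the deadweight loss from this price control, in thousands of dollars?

In a free market, 170 - 2P = 6P - 206 gives the equilibrium P* = 47, Q* = 76.
Since 39 < 47, the ceiling is binding.
At P = 39: Qd = 170 - 2·39 = 92 and Qs = 6·39 - 206 = 28.
Quantity traded falls to 28. At Q = 28 the demand price is (170 - 28)/2 = 71 and the supply price is (206 + 28)/6 = 39.
Deadweight loss = ½ · (71 - 39) · (76 - 28) = ½ · 32 · 48 = 768.

768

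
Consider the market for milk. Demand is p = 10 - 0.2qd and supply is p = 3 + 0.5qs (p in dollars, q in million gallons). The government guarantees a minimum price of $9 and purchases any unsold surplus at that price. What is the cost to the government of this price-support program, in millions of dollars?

Rearranging demand gives qd = 50 - 5p; rearranging supply gives qs = 2p - 6. Setting quantity demanded equal to quantity supplied, 50 - 5p = 2p - 6, gives p* = 8 and q* = 10.
Since 9 > 8, the floor is binding.
At p = 9: qd = 50 - 5·9 = 5 and qs = 2·9 - 6 = 12.
Surplus = qs - qd = 7.
Government expenditure = surplus × support price = 7 × 9 = 63.

63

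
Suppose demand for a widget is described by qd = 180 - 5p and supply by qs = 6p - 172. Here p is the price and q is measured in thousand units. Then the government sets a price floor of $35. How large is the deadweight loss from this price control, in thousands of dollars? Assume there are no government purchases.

In a free market, 180 - 5p = 6p - 172 gives the equilibrium p* = 32, q* = 20.
Because the floor (35) lies above the market-clearing price, it is binding.
At p = 35: qd = 180 - 5·35 = 5 and qs = 6·35 - 172 = 38.
Quantity traded falls to 5. At q = 5 the demand price is (180 - 5)/5 = 35 and the supply price is (172 + 5)/6 = 29.5.
Deadweight loss = ½ · (35 - 29.5) · (20 - 5) = ½ · 5.5 · 15 = 41.25.

41.25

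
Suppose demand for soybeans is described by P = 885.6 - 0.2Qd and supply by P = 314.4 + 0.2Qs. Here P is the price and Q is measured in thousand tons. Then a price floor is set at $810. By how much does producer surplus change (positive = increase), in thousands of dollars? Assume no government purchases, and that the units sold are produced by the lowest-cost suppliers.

-30870

Rearranging demand gives Qd = 4428 - 5P; rearranging supply gives Qs = 5P - 1572. Without the control the market clears where 4428 - 5P = 5P - 1572, i.e. P* = 600 and Q* = 1428.
Because the floor (810) lies above the market-clearing price, it is binding.
At P = 810: Qd = 4428 - 5·810 = 378 and Qs = 5·810 - 1572 = 2478.
Producer surplus without the control is ½ · (600 - 314.4) · 1428 = 203918.4.
With the floor, 378 units are sold at 810. The supply price at Q = 378 is 390, so PS = ½ · [(810 - 314.4) + (810 - 390)] · 378 = 173048.4.
Change in producer surplus = 173048.4 - 203918.4 = -30870.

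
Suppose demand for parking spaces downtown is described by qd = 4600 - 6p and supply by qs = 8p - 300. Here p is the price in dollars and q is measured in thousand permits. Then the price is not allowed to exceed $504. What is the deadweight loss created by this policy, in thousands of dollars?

Without the control the market clears where 4600 - 6p = 8p - 300, i.e. p* = 350 and q* = 2500.
The ceiling of 504 is above the equilibrium price 350, so it is not binding; the market clears at p* = 350, q* = 2500.
Since the control does not bind, no trades are prevented and deadweight loss is zero.

0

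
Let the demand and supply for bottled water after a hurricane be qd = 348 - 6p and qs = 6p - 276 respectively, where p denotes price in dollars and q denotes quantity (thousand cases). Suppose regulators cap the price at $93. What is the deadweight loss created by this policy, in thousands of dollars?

Equilibrium: 348 - 6p = 6p - 276, so 624 = 12p and p* = 52, q* = 36.
The ceiling of 93 is above the equilibrium price 52, so it is not binding; the market clears at p* = 52, q* = 36.
Since the control does not bind, no trades are prevented and deadweight loss is zero.

0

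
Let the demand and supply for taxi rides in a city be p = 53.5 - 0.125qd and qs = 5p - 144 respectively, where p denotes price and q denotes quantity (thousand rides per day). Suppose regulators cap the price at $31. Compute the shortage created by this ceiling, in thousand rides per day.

Rearranging demand gives qd = 428 - 8p. Setting quantity demanded equal to quantity supplied, 428 - 8p = 5p - 144, gives p* = 44 and q* = 76.
The ceiling of 31 is below the equilibrium price 44, so it binds.
At p = 31: qd = 428 - 8·31 = 180 and qs = 5·31 - 144 = 11.
Shortage = qd - qs = 180 - 11 = 169.

169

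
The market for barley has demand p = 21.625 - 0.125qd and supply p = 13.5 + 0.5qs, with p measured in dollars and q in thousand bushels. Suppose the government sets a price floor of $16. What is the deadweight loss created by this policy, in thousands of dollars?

Rearranging demand gives qd = 173 - 8p; rearranging supply gives qs = 2p - 27. Setting quantity demanded equal to quantity supplied, 173 - 8p = 2p - 27, gives p* = 20 and q* = 13.
Since 16 is below p* = 20, the floor does not bind and the free-market outcome prevails.
Since the control does not bind, no trades are prevented and deadweight loss is zero.

0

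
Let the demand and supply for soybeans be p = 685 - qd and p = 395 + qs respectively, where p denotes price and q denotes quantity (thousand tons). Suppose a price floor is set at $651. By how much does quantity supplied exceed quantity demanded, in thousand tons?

222

Rearranging demand gives qd = 685 - p; rearranging supply gives qs = p - 395. Setting quantity demanded equal to quantity supplied, 685 - p = p - 395, gives p* = 540 and q* = 145.
Because the floor (651) lies above the market-clearing price, it is binding.
At p = 651: qd = 685 - 651 = 34 and qs = 651 - 395 = 256.
Surplus = qs - qd = 256 - 34 = 222.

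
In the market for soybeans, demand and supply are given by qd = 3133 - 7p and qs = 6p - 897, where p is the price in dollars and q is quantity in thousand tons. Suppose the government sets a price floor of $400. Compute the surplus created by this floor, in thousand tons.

Setting quantity demanded equal to quantity supplied, 3133 - 7p = 6p - 897, gives p* = 310 and q* = 963.
Since 400 > 310, the floor is binding.
At p = 400: qd = 3133 - 7·400 = 333 and qs = 6·400 - 897 = 1503.
Surplus = qs - qd = 1503 - 333 = 1170.

1170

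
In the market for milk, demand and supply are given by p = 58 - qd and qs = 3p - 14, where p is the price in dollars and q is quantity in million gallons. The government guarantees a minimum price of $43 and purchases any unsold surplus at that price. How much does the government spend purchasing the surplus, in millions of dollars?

4300

Rearranging demand gives qd = 58 - p. Without the control the market clears where 58 - p = 3p - 14, i.e. p* = 18 and q* = 40.
Since 43 > 18, the floor is binding.
At p = 43: qd = 58 - 43 = 15 and qs = 3·43 - 14 = 115.
Surplus = qs - qd = 100.
Government expenditure = surplus × support price = 100 × 43 = 4300.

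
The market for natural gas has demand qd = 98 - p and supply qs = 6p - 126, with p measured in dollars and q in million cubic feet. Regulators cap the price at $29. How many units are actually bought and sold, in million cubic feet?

Equilibrium: 98 - p = 6p - 126, so 224 = 7p and p* = 32, q* = 66.
Since 29 < 32, the ceiling is binding.
At p = 29: qd = 98 - 29 = 69 and qs = 6·29 - 126 = 48.
The quantity actually transacted is the short side, supply: 48.

48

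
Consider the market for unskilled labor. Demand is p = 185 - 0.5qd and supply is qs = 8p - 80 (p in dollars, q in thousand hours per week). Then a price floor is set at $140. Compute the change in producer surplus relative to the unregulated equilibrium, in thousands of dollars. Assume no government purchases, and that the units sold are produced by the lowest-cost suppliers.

6293.75

Rearranging demand gives qd = 370 - 2p. Equilibrium: 370 - 2p = 8p - 80, so 450 = 10p and p* = 45, q* = 280.
The floor of 140 is above the equilibrium price 45, so it binds.
At p = 140: qd = 370 - 2·140 = 90 and qs = 8·140 - 80 = 1040.
Producer surplus without the control is ½ · (45 - 10) · 280 = 4900.
With the floor, 90 units are sold at 140. The supply price at q = 90 is 21.25, so PS = ½ · [(140 - 10) + (140 - 21.25)] · 90 = 11193.75.
Change in producer surplus = 11193.75 - 4900 = 6293.75.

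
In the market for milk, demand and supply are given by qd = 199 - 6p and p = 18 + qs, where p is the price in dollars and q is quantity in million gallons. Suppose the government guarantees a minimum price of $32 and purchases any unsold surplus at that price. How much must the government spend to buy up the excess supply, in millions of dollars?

224

Rearranging supply gives qs = p - 18. In a free market, 199 - 6p = p - 18 gives the equilibrium p* = 31, q* = 13.
The floor of 32 is above the equilibrium price 31, so it binds.
At p = 32: qd = 199 - 6·32 = 7 and qs = 32 - 18 = 14.
Surplus = qs - qd = 7.
Government expenditure = surplus × support price = 7 × 32 = 224.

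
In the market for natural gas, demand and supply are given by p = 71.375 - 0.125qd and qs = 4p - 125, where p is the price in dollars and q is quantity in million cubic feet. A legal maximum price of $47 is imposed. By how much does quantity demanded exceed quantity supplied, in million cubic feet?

Rearranging demand gives qd = 571 - 8p. In a free market, 571 - 8p = 4p - 125 gives the equilibrium p* = 58, q* = 107.
Since 47 < 58, the ceiling is binding.
At p = 47: qd = 571 - 8·47 = 195 and qs = 4·47 - 125 = 63.
Shortage = qd - qs = 195 - 63 = 132.

132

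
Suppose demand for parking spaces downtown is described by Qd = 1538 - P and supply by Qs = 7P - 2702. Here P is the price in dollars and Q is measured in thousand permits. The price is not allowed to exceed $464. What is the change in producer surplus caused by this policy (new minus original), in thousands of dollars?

In a free market, 1538 - P = 7P - 2702 gives the equilibrium P* = 530, Q* = 1008.
Since 464 < 530, the ceiling is binding.
At P = 464: Qd = 1538 - 464 = 1074 and Qs = 7·464 - 2702 = 546.
Producer surplus without the control is ½ · (530 - 386) · 1008 = 72576.
With the ceiling, producers sell 546 units at 464, so PS = ½ · (464 - 386) · 546 = 21294.
Change in producer surplus = 21294 - 72576 = -51282.

-51282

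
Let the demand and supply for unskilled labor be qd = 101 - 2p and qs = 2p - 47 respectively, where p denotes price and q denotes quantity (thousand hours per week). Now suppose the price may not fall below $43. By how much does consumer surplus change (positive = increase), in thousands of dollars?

-126

In a free market, 101 - 2p = 2p - 47 gives the equilibrium p* = 37, q* = 27.
Because the floor (43) lies above the market-clearing price, it is binding.
At p = 43: qd = 101 - 2·43 = 15 and qs = 2·43 - 47 = 39.
Consumer surplus without the control is ½ · (50.5 - 37) · 27 = 182.25.
With the floor, consumers buy 15 units at 43, so CS = ½ · (50.5 - 43) · 15 = 56.25.
Change in consumer surplus = 56.25 - 182.25 = -126.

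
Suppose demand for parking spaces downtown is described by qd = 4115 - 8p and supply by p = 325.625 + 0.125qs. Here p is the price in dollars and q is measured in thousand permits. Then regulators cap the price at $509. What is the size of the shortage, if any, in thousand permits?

0

Rearranging supply gives qs = 8p - 2605. Equilibrium: 4115 - 8p = 8p - 2605, so 6720 = 16p and p* = 420, q* = 755.
Since 509 is above p* = 420, the ceiling does not bind and the free-market outcome prevails.
Since the control does not bind, there is no shortage.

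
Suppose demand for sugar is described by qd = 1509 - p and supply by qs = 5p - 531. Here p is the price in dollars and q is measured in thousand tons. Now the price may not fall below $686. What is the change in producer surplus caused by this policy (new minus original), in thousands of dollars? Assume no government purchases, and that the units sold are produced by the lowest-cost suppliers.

Without the control the market clears where 1509 - p = 5p - 531, i.e. p* = 340 and q* = 1169.
Since 686 > 340, the floor is binding.
At p = 686: qd = 1509 - 686 = 823 and qs = 5·686 - 531 = 2899.
Producer surplus without the control is ½ · (340 - 106.2) · 1169 = 136656.1.
With the floor, 823 units are sold at 686. The supply price at q = 823 is 270.8, so PS = ½ · [(686 - 106.2) + (686 - 270.8)] · 823 = 409442.5.
Change in producer surplus = 409442.5 - 136656.1 = 272786.4.

272786.4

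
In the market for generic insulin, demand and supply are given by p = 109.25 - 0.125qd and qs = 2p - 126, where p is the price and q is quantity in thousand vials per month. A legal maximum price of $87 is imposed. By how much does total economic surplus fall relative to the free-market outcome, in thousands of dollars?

Rearranging demand gives qd = 874 - 8p. In a free market, 874 - 8p = 2p - 126 gives the equilibrium p* = 100, q* = 74.
The ceiling of 87 is below the equilibrium price 100, so it binds.
At p = 87: qd = 874 - 8·87 = 178 and qs = 2·87 - 126 = 48.
Quantity traded falls to 48. At q = 48 the demand price is (874 - 48)/8 = 103.25 and the supply price is (126 + 48)/2 = 87.
Deadweight loss = ½ · (103.25 - 87) · (74 - 48) = ½ · 16.25 · 26 = 211.25.

211.25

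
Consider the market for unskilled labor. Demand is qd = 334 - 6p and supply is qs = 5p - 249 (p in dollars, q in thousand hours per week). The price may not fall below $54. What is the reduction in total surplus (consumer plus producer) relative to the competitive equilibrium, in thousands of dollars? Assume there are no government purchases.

Equilibrium: 334 - 6p = 5p - 249, so 583 = 11p and p* = 53, q* = 16.
The floor of 54 is above the equilibrium price 53, so it binds.
At p = 54: qd = 334 - 6·54 = 10 and qs = 5·54 - 249 = 21.
Quantity traded falls to 10. At q = 10 the demand price is (334 - 10)/6 = 54 and the supply price is (249 + 10)/5 = 51.8.
Deadweight loss = ½ · (54 - 51.8) · (16 - 10) = ½ · 2.2 · 6 = 6.6.

6.6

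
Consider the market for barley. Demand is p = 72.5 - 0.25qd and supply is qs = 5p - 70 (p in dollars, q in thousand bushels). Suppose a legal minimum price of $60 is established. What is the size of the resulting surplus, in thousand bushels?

Rearranging demand gives qd = 290 - 4p. In a free market, 290 - 4p = 5p - 70 gives the equilibrium p* = 40, q* = 130.
The floor of 60 is above the equilibrium price 40, so it binds.
At p = 60: qd = 290 - 4·60 = 50 and qs = 5·60 - 70 = 230.
Surplus = qs - qd = 230 - 50 = 180.

180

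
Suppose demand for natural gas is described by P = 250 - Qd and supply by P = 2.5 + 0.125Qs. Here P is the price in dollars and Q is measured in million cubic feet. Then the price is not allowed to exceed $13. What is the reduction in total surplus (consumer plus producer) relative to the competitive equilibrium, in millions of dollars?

10404

Rearranging demand gives Qd = 250 - P; rearranging supply gives Qs = 8P - 20. In a free market, 250 - P = 8P - 20 gives the equilibrium P* = 30, Q* = 220.
The ceiling of 13 is below the equilibrium price 30, so it binds.
At P = 13: Qd = 250 - 13 = 237 and Qs = 8·13 - 20 = 84.
Quantity traded falls to 84. At Q = 84 the demand price is 250 - 84 = 166 and the supply price is (20 + 84)/8 = 13.
Deadweight loss = ½ · (166 - 13) · (220 - 84) = ½ · 153 · 136 = 10404.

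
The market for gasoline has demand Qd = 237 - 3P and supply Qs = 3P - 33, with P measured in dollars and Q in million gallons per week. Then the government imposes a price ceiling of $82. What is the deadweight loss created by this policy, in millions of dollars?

Setting quantity demanded equal to quantity supplied, 237 - 3P = 3P - 33, gives P* = 45 and Q* = 102.
Since 82 is above P* = 45, the ceiling does not bind and the free-market outcome prevails.
Since the control does not bind, no trades are prevented and deadweight loss is zero.

0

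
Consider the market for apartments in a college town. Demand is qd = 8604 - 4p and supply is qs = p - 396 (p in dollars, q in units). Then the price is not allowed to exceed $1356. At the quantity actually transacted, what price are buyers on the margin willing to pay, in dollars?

Without the control the market clears where 8604 - 4p = p - 396, i.e. p* = 1800 and q* = 1404.
Since 1356 < 1800, the ceiling is binding.
At p = 1356: qd = 8604 - 4·1356 = 3180 and qs = 1356 - 396 = 960.
Only 960 units reach the market. On the demand curve, the marginal buyer's willingness to pay at q = 960 is (8604 - 960)/4 = 1911.

1911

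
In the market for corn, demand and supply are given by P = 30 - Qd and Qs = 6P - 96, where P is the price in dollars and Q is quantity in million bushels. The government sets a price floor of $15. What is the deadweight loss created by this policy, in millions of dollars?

Rearranging demand gives Qd = 30 - P. Setting quantity demanded equal to quantity supplied, 30 - P = 6P - 96, gives P* = 18 and Q* = 12.
Since 15 is below P* = 18, the floor does not bind and the free-market outcome prevails.
Since the control does not bind, no trades are prevented and deadweight loss is zero.

0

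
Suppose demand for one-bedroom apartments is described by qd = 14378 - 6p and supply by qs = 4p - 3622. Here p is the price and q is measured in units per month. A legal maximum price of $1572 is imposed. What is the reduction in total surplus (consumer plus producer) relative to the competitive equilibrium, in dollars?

173280

In a free market, 14378 - 6p = 4p - 3622 gives the equilibrium p* = 1800, q* = 3578.
Since 1572 < 1800, the ceiling is binding.
At p = 1572: qd = 14378 - 6·1572 = 4946 and qs = 4·1572 - 3622 = 2666.
Quantity traded falls to 2666. At q = 2666 the demand price is (14378 - 2666)/6 = 1952 and the supply price is (3622 + 2666)/4 = 1572.
Deadweight loss = ½ · (1952 - 1572) · (3578 - 2666) = ½ · 380 · 912 = 173280.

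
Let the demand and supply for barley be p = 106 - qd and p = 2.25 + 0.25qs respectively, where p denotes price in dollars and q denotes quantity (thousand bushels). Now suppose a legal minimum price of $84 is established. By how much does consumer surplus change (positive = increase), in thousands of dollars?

-3202.5

Rearranging demand gives qd = 106 - p; rearranging supply gives qs = 4p - 9. Equilibrium: 106 - p = 4p - 9, so 115 = 5p and p* = 23, q* = 83.
Because the floor (84) lies above the market-clearing price, it is binding.
At p = 84: qd = 106 - 84 = 22 and qs = 4·84 - 9 = 327.
Consumer surplus without the control is ½ · (106 - 23) · 83 = 3444.5.
With the floor, consumers buy 22 units at 84, so CS = ½ · (106 - 84) · 22 = 242.
Change in consumer surplus = 242 - 3444.5 = -3202.5.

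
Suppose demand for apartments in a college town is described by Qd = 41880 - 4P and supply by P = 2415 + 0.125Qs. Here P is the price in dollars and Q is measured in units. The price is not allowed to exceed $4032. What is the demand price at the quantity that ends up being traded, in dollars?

Rearranging supply gives Qs = 8P - 19320. Equilibrium: 41880 - 4P = 8P - 19320, so 61200 = 12P and P* = 5100, Q* = 21480.
Because the ceiling (4032) lies below the market-clearing price, it is binding.
At P = 4032: Qd = 41880 - 4·4032 = 25752 and Qs = 8·4032 - 19320 = 12936.
Only 12936 units reach the market. On the demand curve, the marginal buyer's willingness to pay at Q = 12936 is (41880 - 12936)/4 = 7236.

7236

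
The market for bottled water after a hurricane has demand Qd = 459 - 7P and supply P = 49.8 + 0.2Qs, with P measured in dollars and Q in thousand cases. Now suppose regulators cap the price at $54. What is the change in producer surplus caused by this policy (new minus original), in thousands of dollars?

-167.5

Rearranging supply gives Qs = 5P - 249. Without the control the market clears where 459 - 7P = 5P - 249, i.e. P* = 59 and Q* = 46.
Since 54 < 59, the ceiling is binding.
At P = 54: Qd = 459 - 7·54 = 81 and Qs = 5·54 - 249 = 21.
Producer surplus without the control is ½ · (59 - 49.8) · 46 = 211.6.
With the ceiling, producers sell 21 units at 54, so PS = ½ · (54 - 49.8) · 21 = 44.1.
Change in producer surplus = 44.1 - 211.6 = -167.5.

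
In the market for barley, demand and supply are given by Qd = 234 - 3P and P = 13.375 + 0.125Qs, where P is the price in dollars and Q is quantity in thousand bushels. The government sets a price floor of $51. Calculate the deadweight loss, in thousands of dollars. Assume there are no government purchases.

825

Rearranging supply gives Qs = 8P - 107. In a free market, 234 - 3P = 8P - 107 gives the equilibrium P* = 31, Q* = 141.
Since 51 > 31, the floor is binding.
At P = 51: Qd = 234 - 3·51 = 81 and Qs = 8·51 - 107 = 301.
Quantity traded falls to 81. At Q = 81 the demand price is (234 - 81)/3 = 51 and the supply price is (107 + 81)/8 = 23.5.
Deadweight loss = ½ · (51 - 23.5) · (141 - 81) = ½ · 27.5 · 60 = 825.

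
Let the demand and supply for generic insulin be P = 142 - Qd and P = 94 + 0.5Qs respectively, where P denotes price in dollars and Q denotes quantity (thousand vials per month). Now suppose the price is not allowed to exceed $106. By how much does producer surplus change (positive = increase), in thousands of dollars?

-112

Rearranging demand gives Qd = 142 - P; rearranging supply gives Qs = 2P - 188. Equilibrium: 142 - P = 2P - 188, so 330 = 3P and P* = 110, Q* = 32.
Since 106 < 110, the ceiling is binding.
At P = 106: Qd = 142 - 106 = 36 and Qs = 2·106 - 188 = 24.
Producer surplus without the control is ½ · (110 - 94) · 32 = 256.
With the ceiling, producers sell 24 units at 106, so PS = ½ · (106 - 94) · 24 = 144.
Change in producer surplus = 144 - 256 = -112.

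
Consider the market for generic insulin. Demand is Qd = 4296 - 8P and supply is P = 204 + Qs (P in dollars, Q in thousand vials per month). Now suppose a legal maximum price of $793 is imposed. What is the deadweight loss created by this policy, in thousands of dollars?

0

Rearranging supply gives Qs = P - 204. Without the control the market clears where 4296 - 8P = P - 204, i.e. P* = 500 and Q* = 296.
Since 793 is above P* = 500, the ceiling does not bind and the free-market outcome prevails.
Since the control does not bind, no trades are prevented and deadweight loss is zero.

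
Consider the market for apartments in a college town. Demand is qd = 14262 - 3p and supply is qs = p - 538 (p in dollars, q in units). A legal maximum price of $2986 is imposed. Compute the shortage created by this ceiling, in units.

2856

In a free market, 14262 - 3p = p - 538 gives the equilibrium p* = 3700, q* = 3162.
Because the ceiling (2986) lies below the market-clearing price, it is binding.
At p = 2986: qd = 14262 - 3·2986 = 5304 and qs = 2986 - 538 = 2448.
Shortage = qd - qs = 5304 - 2448 = 2856.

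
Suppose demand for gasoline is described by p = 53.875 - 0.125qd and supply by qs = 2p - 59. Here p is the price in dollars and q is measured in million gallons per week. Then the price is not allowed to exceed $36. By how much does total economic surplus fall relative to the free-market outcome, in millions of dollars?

211.25

Rearranging demand gives qd = 431 - 8p. Equilibrium: 431 - 8p = 2p - 59, so 490 = 10p and p* = 49, q* = 39.
Because the ceiling (36) lies below the market-clearing price, it is binding.
At p = 36: qd = 431 - 8·36 = 143 and qs = 2·36 - 59 = 13.
Quantity traded falls to 13. At q = 13 the demand price is (431 - 13)/8 = 52.25 and the supply price is (59 + 13)/2 = 36.
Deadweight loss = ½ · (52.25 - 36) · (39 - 13) = ½ · 16.25 · 26 = 211.25.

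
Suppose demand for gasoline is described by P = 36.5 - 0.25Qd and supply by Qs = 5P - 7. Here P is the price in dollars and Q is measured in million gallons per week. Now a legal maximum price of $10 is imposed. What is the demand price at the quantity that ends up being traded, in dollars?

25.75

Rearranging demand gives Qd = 146 - 4P. Equilibrium: 146 - 4P = 5P - 7, so 153 = 9P and P* = 17, Q* = 78.
Since 10 < 17, the ceiling is binding.
At P = 10: Qd = 146 - 4·10 = 106 and Qs = 5·10 - 7 = 43.
Only 43 units reach the market. On the demand curve, the marginal buyer's willingness to pay at Q = 43 is (146 - 43)/4 = 25.75.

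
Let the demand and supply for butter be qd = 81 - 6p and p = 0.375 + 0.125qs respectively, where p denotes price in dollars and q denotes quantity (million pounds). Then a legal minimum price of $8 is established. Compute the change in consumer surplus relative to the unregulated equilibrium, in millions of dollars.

Rearranging supply gives qs = 8p - 3. Setting quantity demanded equal to quantity supplied, 81 - 6p = 8p - 3, gives p* = 6 and q* = 45.
Since 8 > 6, the floor is binding.
At p = 8: qd = 81 - 6·8 = 33 and qs = 8·8 - 3 = 61.
Consumer surplus without the control is ½ · (13.5 - 6) · 45 = 168.75.
With the floor, consumers buy 33 units at 8, so CS = ½ · (13.5 - 8) · 33 = 90.75.
Change in consumer surplus = 90.75 - 168.75 = -78.

-78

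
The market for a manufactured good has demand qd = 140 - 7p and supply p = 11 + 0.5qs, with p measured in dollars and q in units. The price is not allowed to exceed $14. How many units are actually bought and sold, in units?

Rearranging supply gives qs = 2p - 22. Without the control the market clears where 140 - 7p = 2p - 22, i.e. p* = 18 and q* = 14.
Since 14 < 18, the ceiling is binding.
At p = 14: qd = 140 - 7·14 = 42 and qs = 2·14 - 22 = 6.
The quantity actually transacted is the short side, supply: 6.

6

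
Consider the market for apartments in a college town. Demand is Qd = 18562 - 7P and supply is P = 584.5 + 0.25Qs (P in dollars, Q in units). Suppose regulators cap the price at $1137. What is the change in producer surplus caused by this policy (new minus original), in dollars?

Rearranging supply gives Qs = 4P - 2338. In a free market, 18562 - 7P = 4P - 2338 gives the equilibrium P* = 1900, Q* = 5262.
Since 1137 < 1900, the ceiling is binding.
At P = 1137: Qd = 18562 - 7·1137 = 10603 and Qs = 4·1137 - 2338 = 2210.
Producer surplus without the control is ½ · (1900 - 584.5) · 5262 = 3461080.5.
With the ceiling, producers sell 2210 units at 1137, so PS = ½ · (1137 - 584.5) · 2210 = 610512.5.
Change in producer surplus = 610512.5 - 3461080.5 = -2850568.

-2850568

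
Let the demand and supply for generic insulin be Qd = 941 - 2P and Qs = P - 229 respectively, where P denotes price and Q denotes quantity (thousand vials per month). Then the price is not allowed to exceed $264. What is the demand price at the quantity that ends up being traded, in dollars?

Setting quantity demanded equal to quantity supplied, 941 - 2P = P - 229, gives P* = 390 and Q* = 161.
Because the ceiling (264) lies below the market-clearing price, it is binding.
At P = 264: Qd = 941 - 2·264 = 413 and Qs = 264 - 229 = 35.
Only 35 units reach the market. On the demand curve, the marginal buyer's willingness to pay at Q = 35 is (941 - 35)/2 = 453.

453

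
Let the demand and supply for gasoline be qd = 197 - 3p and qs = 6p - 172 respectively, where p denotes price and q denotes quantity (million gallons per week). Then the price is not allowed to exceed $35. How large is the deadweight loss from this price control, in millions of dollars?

324

Equilibrium: 197 - 3p = 6p - 172, so 369 = 9p and p* = 41, q* = 74.
Since 35 < 41, the ceiling is binding.
At p = 35: qd = 197 - 3·35 = 92 and qs = 6·35 - 172 = 38.
Quantity traded falls to 38. At q = 38 the demand price is (197 - 38)/3 = 53 and the supply price is (172 + 38)/6 = 35.
Deadweight loss = ½ · (53 - 35) · (74 - 38) = ½ · 18 · 36 = 324.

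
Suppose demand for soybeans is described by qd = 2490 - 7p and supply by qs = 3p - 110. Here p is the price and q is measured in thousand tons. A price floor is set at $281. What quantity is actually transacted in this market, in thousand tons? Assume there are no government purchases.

523

Equilibrium: 2490 - 7p = 3p - 110, so 2600 = 10p and p* = 260, q* = 670.
Because the floor (281) lies above the market-clearing price, it is binding.
At p = 281: qd = 2490 - 7·281 = 523 and qs = 3·281 - 110 = 733.
The quantity actually transacted is the short side, demand: 523.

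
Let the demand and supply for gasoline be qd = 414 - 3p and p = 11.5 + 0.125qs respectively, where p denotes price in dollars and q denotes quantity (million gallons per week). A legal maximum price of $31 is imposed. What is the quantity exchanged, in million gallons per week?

Rearranging supply gives qs = 8p - 92. In a free market, 414 - 3p = 8p - 92 gives the equilibrium p* = 46, q* = 276.
Because the ceiling (31) lies below the market-clearing price, it is binding.
At p = 31: qd = 414 - 3·31 = 321 and qs = 8·31 - 92 = 156.
The quantity actually transacted is the short side, supply: 156.

156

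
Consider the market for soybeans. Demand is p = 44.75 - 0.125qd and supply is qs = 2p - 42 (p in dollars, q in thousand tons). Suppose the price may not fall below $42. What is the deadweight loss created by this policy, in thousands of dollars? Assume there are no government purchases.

Rearranging demand gives qd = 358 - 8p. Equilibrium: 358 - 8p = 2p - 42, so 400 = 10p and p* = 40, q* = 38.
Since 42 > 40, the floor is binding.
At p = 42: qd = 358 - 8·42 = 22 and qs = 2·42 - 42 = 42.
Quantity traded falls to 22. At q = 22 the demand price is (358 - 22)/8 = 42 and the supply price is (42 + 22)/2 = 32.
Deadweight loss = ½ · (42 - 32) · (38 - 22) = ½ · 10 · 16 = 80.

80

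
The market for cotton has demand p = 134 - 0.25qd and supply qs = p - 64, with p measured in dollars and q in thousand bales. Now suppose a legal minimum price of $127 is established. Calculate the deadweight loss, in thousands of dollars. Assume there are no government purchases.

490

Rearranging demand gives qd = 536 - 4p. Without the control the market clears where 536 - 4p = p - 64, i.e. p* = 120 and q* = 56.
The floor of 127 is above the equilibrium price 120, so it binds.
At p = 127: qd = 536 - 4·127 = 28 and qs = 127 - 64 = 63.
Quantity traded falls to 28. At q = 28 the demand price is (536 - 28)/4 = 127 and the supply price is 64 + 28 = 92.
Deadweight loss = ½ · (127 - 92) · (56 - 28) = ½ · 35 · 28 = 490.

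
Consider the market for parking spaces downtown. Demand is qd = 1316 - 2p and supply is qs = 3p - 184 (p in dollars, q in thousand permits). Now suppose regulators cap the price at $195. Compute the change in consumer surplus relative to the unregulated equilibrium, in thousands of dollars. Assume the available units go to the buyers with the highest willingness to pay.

17298.75

Setting quantity demanded equal to quantity supplied, 1316 - 2p = 3p - 184, gives p* = 300 and q* = 716.
The ceiling of 195 is below the equilibrium price 300, so it binds.
At p = 195: qd = 1316 - 2·195 = 926 and qs = 3·195 - 184 = 401.
Consumer surplus without the control is ½ · (658 - 300) · 716 = 128164.
With the ceiling, 401 units are sold at 195 (assume they go to the highest-value buyers). The demand price at q = 401 is 457.5, so CS = ½ · [(658 - 195) + (457.5 - 195)] · 401 = 145462.75.
Change in consumer surplus = 145462.75 - 128164 = 17298.75.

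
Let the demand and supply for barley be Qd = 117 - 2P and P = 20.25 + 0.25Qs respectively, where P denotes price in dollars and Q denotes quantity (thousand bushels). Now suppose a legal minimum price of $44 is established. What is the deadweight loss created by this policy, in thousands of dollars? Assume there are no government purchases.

Rearranging supply gives Qs = 4P - 81. Without the control the market clears where 117 - 2P = 4P - 81, i.e. P* = 33 and Q* = 51.
The floor of 44 is above the equilibrium price 33, so it binds.
At P = 44: Qd = 117 - 2·44 = 29 and Qs = 4·44 - 81 = 95.
Quantity traded falls to 29. At Q = 29 the demand price is (117 - 29)/2 = 44 and the supply price is (81 + 29)/4 = 27.5.
Deadweight loss = ½ · (44 - 27.5) · (51 - 29) = ½ · 16.5 · 22 = 181.5.

181.5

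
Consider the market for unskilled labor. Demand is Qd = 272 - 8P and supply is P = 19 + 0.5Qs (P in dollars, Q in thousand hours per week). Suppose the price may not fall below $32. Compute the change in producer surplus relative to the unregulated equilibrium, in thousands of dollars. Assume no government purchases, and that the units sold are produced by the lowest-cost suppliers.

0

Rearranging supply gives Qs = 2P - 38. In a free market, 272 - 8P = 2P - 38 gives the equilibrium P* = 31, Q* = 24.
Because the floor (32) lies above the market-clearing price, it is binding.
At P = 32: Qd = 272 - 8·32 = 16 and Qs = 2·32 - 38 = 26.
Producer surplus without the control is ½ · (31 - 19) · 24 = 144.
With the floor, 16 units are sold at 32. The supply price at Q = 16 is 27, so PS = ½ · [(32 - 19) + (32 - 27)] · 16 = 144.
Change in producer surplus = 144 - 144 = 0.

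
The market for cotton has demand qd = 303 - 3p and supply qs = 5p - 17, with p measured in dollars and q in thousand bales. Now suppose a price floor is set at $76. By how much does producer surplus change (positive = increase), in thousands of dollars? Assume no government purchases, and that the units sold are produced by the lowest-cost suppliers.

1533.6

Without the control the market clears where 303 - 3p = 5p - 17, i.e. p* = 40 and q* = 183.
Since 76 > 40, the floor is binding.
At p = 76: qd = 303 - 3·76 = 75 and qs = 5·76 - 17 = 363.
Producer surplus without the control is ½ · (40 - 3.4) · 183 = 3348.9.
With the floor, 75 units are sold at 76. The supply price at q = 75 is 18.4, so PS = ½ · [(76 - 3.4) + (76 - 18.4)] · 75 = 4882.5.
Change in producer surplus = 4882.5 - 3348.9 = 1533.6.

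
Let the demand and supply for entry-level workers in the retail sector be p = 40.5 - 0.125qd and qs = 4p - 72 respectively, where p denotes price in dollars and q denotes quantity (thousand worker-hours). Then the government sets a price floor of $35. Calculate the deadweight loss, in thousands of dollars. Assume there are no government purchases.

Rearranging demand gives qd = 324 - 8p. In a free market, 324 - 8p = 4p - 72 gives the equilibrium p* = 33, q* = 60.
The floor of 35 is above the equilibrium price 33, so it binds.
At p = 35: qd = 324 - 8·35 = 44 and qs = 4·35 - 72 = 68.
Quantity traded falls to 44. At q = 44 the demand price is (324 - 44)/8 = 35 and the supply price is (72 + 44)/4 = 29.
Deadweight loss = ½ · (35 - 29) · (60 - 44) = ½ · 6 · 16 = 48.

48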